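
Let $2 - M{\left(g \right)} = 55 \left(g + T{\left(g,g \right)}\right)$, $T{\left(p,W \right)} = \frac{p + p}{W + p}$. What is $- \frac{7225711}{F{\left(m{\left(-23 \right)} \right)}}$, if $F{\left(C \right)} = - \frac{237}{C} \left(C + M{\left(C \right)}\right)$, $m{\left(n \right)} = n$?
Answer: $- \frac{166191353}{281793} \approx -589.76$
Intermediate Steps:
$T{\left(p,W \right)} = \frac{2 p}{W + p}$
$M{\left(g \right)} = -53 - 55 g$ ($M{\left(g \right)} = 2 - 55 \left(g + \frac{2 g}{g + g}\right) = 2 - 55 \left(g + \frac{2 g}{2 g}\right) = 2 - 55 \left(g + 2 g \frac{1}{2 g}\right) = 2 - 55 \left(g + 1\right) = 2 - 55 \left(1 + g\right) = 2 - \left(55 + 55 g\right) = -53 - 55 g$)
$F{\left(C \right)} = - \frac{237 \left(-53 - 54 C\right)}{C}$ ($F{\left(C \right)} = - \frac{237}{C} \left(C - \left(53 + 55 C\right)\right) = - \frac{237}{C} \left(-53 - 54 C\right) = - \frac{237 \left(-53 - 54 C\right)}{C}$)
$- \frac{7225711}{F{\left(m{\left(-23 \right)} \right)}} = - \frac{7225711}{12798 + \frac{12561}{-23}} = - \frac{7225711}{12798 + 12561 \left(- \frac{1}{23}\right)} = - \frac{7225711}{12798 - \frac{12561}{23}} = - \frac{7225711}{\frac{281793}{23}} = \left(-7225711\right) \frac{23}{281793} = - \frac{166191353}{281793}$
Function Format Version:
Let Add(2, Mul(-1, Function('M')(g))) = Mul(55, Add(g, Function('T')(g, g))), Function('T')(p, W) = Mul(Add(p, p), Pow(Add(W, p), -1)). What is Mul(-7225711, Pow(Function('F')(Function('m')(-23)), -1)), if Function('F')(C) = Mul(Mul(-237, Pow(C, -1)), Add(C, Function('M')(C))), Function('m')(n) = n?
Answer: Rational(-166191353, 281793) ≈ -589.76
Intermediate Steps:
Function('T')(p, W) = Mul(2, p, Pow(Add(W, p), -1)) (Function('T')(p, W) = Mul(Mul(2, p), Pow(Add(W, p), -1)) = Mul(2, p, Pow(Add(W, p), -1)))
Function('M')(g) = Add(-53, Mul(-55, g)) (Function('M')(g) = Add(2, Mul(-1, Mul(55, Add(g, Mul(2, g, Pow(Add(g, g), -1)))))) = Add(2, Mul(-1, Mul(55, Add(g, Mul(2, g, Pow(Mul(2, g), -1)))))) = Add(2, Mul(-1, Mul(55, Add(g, Mul(2, g, Mul(Rational(1, 2), Pow(g, -1))))))) = Add(2, Mul(-1, Mul(55, Add(g, 1)))) = Add(2, Mul(-1, Mul(55, Add(1, g)))) = Add(2, Mul(-1, Add(55, Mul(55, g)))) = Add(2, Add(-55, Mul(-55, g))) = Add(-53, Mul(-55, g)))
Function('F')(C) = Mul(-237, Pow(C, -1), Add(-53, Mul(-54, C))) (Function('F')(C) = Mul(Mul(-237, Pow(C, -1)), Add(C, Add(-53, Mul(-55, C)))) = Mul(Mul(-237, Pow(C, -1)), Add(-53, Mul(-54, C))) = Mul(-237, Pow(C, -1), Add(-53, Mul(-54, C))))
Mul(-7225711, Pow(Function('F')(Function('m')(-23)), -1)) = Mul(-7225711, Pow(Add(12798, Mul(12561, Pow(-23, -1))), -1)) = Mul(-7225711, Pow(Add(12798, Mul(12561, Rational(-1, 23))), -1)) = Mul(-7225711, Pow(Add(12798, Rational(-12561, 23)), -1)) = Mul(-7225711, Pow(Rational(281793, 23), -1)) = Mul(-7225711, Rational(23, 281793)) = Rational(-166191353, 281793)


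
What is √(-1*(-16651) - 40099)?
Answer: 2*I*√5862 ≈ 153.13*I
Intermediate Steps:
√(-1*(-16651) - 40099) = √(16651 - 40099) = √(-23448) = 2*I*√5862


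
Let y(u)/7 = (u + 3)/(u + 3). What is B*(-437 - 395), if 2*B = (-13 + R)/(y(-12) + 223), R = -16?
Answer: 6032/115 ≈ 52.452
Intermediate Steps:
y(u) = 7 (y(u) = 7*((u + 3)/(u + 3)) = 7*((3 + u)/(3 + u)) = 7*1 = 7)
B = -29/460 (B = ((-13 - 16)/(7 + 223))/2 = (-29/230)/2 = (-29*1/230)/2 = (1/2)*(-29/230) = -29/460 ≈ -0.063043)
B*(-437 - 395) = -29*(-437 - 395)/460 = -29/460*(-832) = 6032/115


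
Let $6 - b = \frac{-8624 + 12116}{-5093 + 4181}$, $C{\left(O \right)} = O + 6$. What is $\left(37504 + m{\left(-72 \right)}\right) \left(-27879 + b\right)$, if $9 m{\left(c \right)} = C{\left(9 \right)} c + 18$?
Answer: $- \frac{39592839501}{38} \approx -1.0419 \cdot 10^{9}$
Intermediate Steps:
$C{\left(O \right)} = 6 + O$
$m{\left(c \right)} = 2 + \frac{5 c}{3}$ ($m{\left(c \right)} = \frac{\left(6 + 9\right) c + 18}{9} = \frac{15 c + 18}{9} = \frac{18 + 15 c}{9} = 2 + \frac{5 c}{3}$)
$b = \frac{747}{76}$ ($b = 6 - \frac{-8624 + 12116}{-5093 + 4181} = 6 - \frac{3492}{-912} = 6 - 3492 \left(- \frac{1}{912}\right) = 6 - - \frac{291}{76} = 6 + \frac{291}{76} = \frac{747}{76} \approx 9.8289$)
$\left(37504 + m{\left(-72 \right)}\right) \left(-27879 + b\right) = \left(37504 + \left(2 + \frac{5}{3} \left(-72\right)\right)\right) \left(-27879 + \frac{747}{76}\right) = \left(37504 + \left(2 - 120\right)\right) \left(- \frac{2118057}{76}\right) = \left(37504 - 118\right) \left(- \frac{2118057}{76}\right) = 37386 \left(- \frac{2118057}{76}\right) = - \frac{39592839501}{38}$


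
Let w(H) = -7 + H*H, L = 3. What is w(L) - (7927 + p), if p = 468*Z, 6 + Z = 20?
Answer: -14477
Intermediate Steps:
Z = 14 (Z = -6 + 20 = 14)
w(H) = -7 + H²
p = 6552 (p = 468*14 = 6552)
w(L) - (7927 + p) = (-7 + 3²) - (7927 + 6552) = (-7 + 9) - 1*14479 = 2 - 14479 = -14477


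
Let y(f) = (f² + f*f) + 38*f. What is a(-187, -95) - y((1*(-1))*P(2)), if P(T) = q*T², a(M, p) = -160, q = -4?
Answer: -1280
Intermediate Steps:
P(T) = -4*T²
y(f) = 2*f² + 38*f (y(f) = (f² + f²) + 38*f = 2*f² + 38*f)
a(-187, -95) - y((1*(-1))*P(2)) = -160 - 2*(1*(-1))*(-4*2²)*(19 + (1*(-1))*(-4*2²)) = -160 - 2*(-(-4)*4)*(19 - (-4)*4) = -160 - 2*(-1*(-16))*(19 - 1*(-16)) = -160 - 2*16*(19 + 16) = -160 - 2*16*35 = -160 - 1*1120 = -160 - 1120 = -1280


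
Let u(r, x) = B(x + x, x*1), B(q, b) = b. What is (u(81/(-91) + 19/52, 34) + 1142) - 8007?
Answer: -6831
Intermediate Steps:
u(r, x) = x (u(r, x) = x*1 = x)
(u(81/(-91) + 19/52, 34) + 1142) - 8007 = (34 + 1142) - 8007 = 1176 - 8007 = -6831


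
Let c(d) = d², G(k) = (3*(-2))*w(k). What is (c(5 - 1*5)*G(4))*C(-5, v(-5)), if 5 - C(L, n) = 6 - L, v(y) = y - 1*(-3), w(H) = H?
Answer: 0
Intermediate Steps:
v(y) = 3 + y (v(y) = y + 3 = 3 + y)
C(L, n) = -1 + L (C(L, n) = 5 - (6 - L) = 5 + (-6 + L) = -1 + L)
G(k) = -6*k (G(k) = (3*(-2))*k = -6*k)
(c(5 - 1*5)*G(4))*C(-5, v(-5)) = ((5 - 1*5)²*(-6*4))*(-1 - 5) = ((5 - 5)²*(-24))*(-6) = (0²*(-24))*(-6) = (0*(-24))*(-6) = 0*(-6) = 0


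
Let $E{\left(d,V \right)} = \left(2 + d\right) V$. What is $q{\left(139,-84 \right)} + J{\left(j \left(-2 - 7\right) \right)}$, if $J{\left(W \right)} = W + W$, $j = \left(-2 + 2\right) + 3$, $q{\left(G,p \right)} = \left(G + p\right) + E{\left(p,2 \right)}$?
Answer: $-163$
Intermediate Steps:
$E{\left(d,V \right)} = V \left(2 + d\right)$
$q{\left(G,p \right)} = 4 + G + 3 p$ ($q{\left(G,p \right)} = \left(G + p\right) + 2 \left(2 + p\right) = \left(G + p\right) + \left(4 + 2 p\right) = 4 + G + 3 p$)
$j = 3$ ($j = 0 + 3 = 3$)
$J{\left(W \right)} = 2 W$
$q{\left(139,-84 \right)} + J{\left(j \left(-2 - 7\right) \right)} = \left(4 + 139 + 3 \left(-84\right)\right) + 2 \cdot 3 \left(-2 - 7\right) = \left(4 + 139 - 252\right) + 2 \cdot 3 \left(-9\right) = -109 + 2 \left(-27\right) = -109 - 54 = -163$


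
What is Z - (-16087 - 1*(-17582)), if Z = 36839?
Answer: 35344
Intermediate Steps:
Z - (-16087 - 1*(-17582)) = 36839 - (-16087 - 1*(-17582)) = 36839 - (-16087 + 17582) = 36839 - 1*1495 = 36839 - 1495 = 35344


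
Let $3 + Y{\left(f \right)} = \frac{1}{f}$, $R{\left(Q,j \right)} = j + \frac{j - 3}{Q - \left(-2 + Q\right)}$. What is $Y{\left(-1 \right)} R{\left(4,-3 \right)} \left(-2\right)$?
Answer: $-48$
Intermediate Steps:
$R{\left(Q,j \right)} = - \frac{3}{2} + \frac{3 j}{2}$ ($R{\left(Q,j \right)} = j + \frac{-3 + j}{2} = j + \left(-3 + j\right) \frac{1}{2} = j + \left(- \frac{3}{2} + \frac{j}{2}\right) = - \frac{3}{2} + \frac{3 j}{2}$)
$Y{\left(f \right)} = -3 + \frac{1}{f}$
$Y{\left(-1 \right)} R{\left(4,-3 \right)} \left(-2\right) = \left(-3 + \frac{1}{-1}\right) \left(- \frac{3}{2} + \frac{3}{2} \left(-3\right)\right) \left(-2\right) = \left(-3 - 1\right) \left(- \frac{3}{2} - \frac{9}{2}\right) \left(-2\right) = \left(-4\right) \left(-6\right) \left(-2\right) = 24 \left(-2\right) = -48$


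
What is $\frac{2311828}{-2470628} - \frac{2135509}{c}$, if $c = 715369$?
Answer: $- \frac{1732464603546}{441852670433} \approx -3.9209$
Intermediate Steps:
$\frac{2311828}{-2470628} - \frac{2135509}{c} = \frac{2311828}{-2470628} - \frac{2135509}{715369} = 2311828 \left(- \frac{1}{2470628}\right) - \frac{2135509}{715369} = - \frac{577957}{617657} - \frac{2135509}{715369} = - \frac{1732464603546}{441852670433}$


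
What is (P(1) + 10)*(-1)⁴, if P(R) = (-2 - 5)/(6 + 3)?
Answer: 83/9 ≈ 9.2222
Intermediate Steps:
P(R) = -7/9
(P(1) + 10)*(-1)⁴ = (-7/9 + 10)*(-1)⁴ = (83/9)*1 = 83/9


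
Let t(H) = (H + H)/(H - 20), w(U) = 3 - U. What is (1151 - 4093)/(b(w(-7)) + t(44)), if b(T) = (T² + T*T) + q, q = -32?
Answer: -8826/515 ≈ -17.138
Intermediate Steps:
b(T) = -32 + 2*T² (b(T) = (T² + T*T) - 32 = (T² + T²) - 32 = 2*T² - 32 = -32 + 2*T²)
t(H) = 2*H/(-20 + H) (t(H) = (2*H)/(-20 + H) = 2*H/(-20 + H))
(1151 - 4093)/(b(w(-7)) + t(44)) = (1151 - 4093)/((-32 + 2*(3 - 1*(-7))²) + 2*44/(-20 + 44)) = -2942/((-32 + 2*(3 + 7)²) + 2*44/24) = -2942/((-32 + 2*10²) + 2*44*(1/24)) = -2942/((-32 + 2*100) + 11/3) = -2942/((-32 + 200) + 11/3) = -2942/(168 + 11/3) = -2942/515/3 = -2942*3/515 = -8826/515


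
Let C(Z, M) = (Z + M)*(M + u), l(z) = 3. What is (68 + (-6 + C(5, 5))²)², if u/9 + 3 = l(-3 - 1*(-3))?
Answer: 4016016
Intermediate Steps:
u = 0 (u = -27 + 9*3 = -27 + 27 = 0)
C(Z, M) = M*(M + Z) (C(Z, M) = (Z + M)*(M + 0) = (M + Z)*M = M*(M + Z))
(68 + (-6 + C(5, 5))²)² = (68 + (-6 + 5*(5 + 5))²)² = (68 + (-6 + 5*10)²)² = (68 + (-6 + 50)²)² = (68 + 44²)² = (68 + 1936)² = 2004² = 4016016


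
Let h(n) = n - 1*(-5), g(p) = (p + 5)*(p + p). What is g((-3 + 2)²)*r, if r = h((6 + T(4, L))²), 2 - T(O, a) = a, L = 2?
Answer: 492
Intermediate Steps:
T(O, a) = 2 - a
g(p) = 2*p*(5 + p) (g(p) = (5 + p)*(2*p) = 2*p*(5 + p))
h(n) = 5 + n (h(n) = n + 5 = 5 + n)
r = 41 (r = 5 + (6 + (2 - 1*2))² = 5 + (6 + (2 - 2))² = 5 + (6 + 0)² = 5 + 6² = 5 + 36 = 41)
g((-3 + 2)²)*r = (2*(-3 + 2)²*(5 + (-3 + 2)²))*41 = (2*(-1)²*(5 + (-1)²))*41 = (2*1*(5 + 1))*41 = (2*1*6)*41 = 12*41 = 492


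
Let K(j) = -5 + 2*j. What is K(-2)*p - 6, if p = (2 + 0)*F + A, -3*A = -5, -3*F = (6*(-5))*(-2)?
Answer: 339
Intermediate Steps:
F = -20 (F = -6*(-5)*(-2)/3 = -(-10)*(-2) = -⅓*60 = -20)
A = 5/3 (A = -⅓*(-5) = 5/3 ≈ 1.6667)
p = -115/3 (p = (2 + 0)*(-20) + 5/3 = 2*(-20) + 5/3 = -40 + 5/3 = -115/3 ≈ -38.333)
K(-2)*p - 6 = (-5 + 2*(-2))*(-115/3) - 6 = (-5 - 4)*(-115/3) - 6 = -9*(-115/3) - 6 = 345 - 6 = 339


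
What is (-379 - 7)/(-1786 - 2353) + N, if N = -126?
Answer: -521128/4139 ≈ -125.91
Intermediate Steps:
(-379 - 7)/(-1786 - 2353) + N = (-379 - 7)/(-1786 - 2353) - 126 = -386/(-4139) - 126 = -386*(-1/4139) - 126 = 386/4139 - 126 = -521128/4139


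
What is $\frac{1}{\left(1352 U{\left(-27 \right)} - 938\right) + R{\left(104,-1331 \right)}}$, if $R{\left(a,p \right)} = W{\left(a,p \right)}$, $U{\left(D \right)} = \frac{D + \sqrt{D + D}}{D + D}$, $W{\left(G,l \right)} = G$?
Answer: $- \frac{2133}{793990} + \frac{507 i \sqrt{6}}{396995} \approx -0.0026864 + 0.0031282 i$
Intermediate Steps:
$U{\left(D \right)} = \frac{D + \sqrt{2} \sqrt{D}}{2 D}$ ($U{\left(D \right)} = \frac{D + \sqrt{2 D}}{2 D} = \left(D + \sqrt{2} \sqrt{D}\right) \frac{1}{2 D} = \frac{D + \sqrt{2} \sqrt{D}}{2 D}$)
$R{\left(a,p \right)} = a$
$\frac{1}{\left(1352 U{\left(-27 \right)} - 938\right) + R{\left(104,-1331 \right)}} = \frac{1}{\left(1352 \left(\frac{1}{2} + \frac{\sqrt{2}}{2 \cdot 3 i \sqrt{3}}\right) - 938\right) + 104} = \frac{1}{\left(1352 \left(\frac{1}{2} + \frac{\sqrt{2} \left(- \frac{i \sqrt{3}}{9}\right)}{2}\right) - 938\right) + 104} = \frac{1}{\left(1352 \left(\frac{1}{2} - \frac{i \sqrt{6}}{18}\right) - 938\right) + 104} = \frac{1}{\left(\left(676 - \frac{676 i \sqrt{6}}{9}\right) - 938\right) + 104} = \frac{1}{\left(-262 - \frac{676 i \sqrt{6}}{9}\right) + 104} = \frac{1}{-158 - \frac{676 i \sqrt{6}}{9}}$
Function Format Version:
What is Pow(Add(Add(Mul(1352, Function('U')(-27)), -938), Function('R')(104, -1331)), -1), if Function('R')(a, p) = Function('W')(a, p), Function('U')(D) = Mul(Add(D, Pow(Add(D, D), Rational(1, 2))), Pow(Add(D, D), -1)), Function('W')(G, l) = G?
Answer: Add(Rational(-2133, 793990), Mul(Rational(507, 396995), I, Pow(6, Rational(1, 2)))) ≈ Add(-0.0026864, Mul(0.0031282, I))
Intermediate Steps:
Function('U')(D) = Mul(Rational(1, 2), Pow(D, -1), Add(D, Mul(Pow(2, Rational(1, 2)), Pow(D, Rational(1, 2))))) (Function('U')(D) = Mul(Add(D, Pow(Mul(2, D), Rational(1, 2))), Pow(Mul(2, D), -1)) = Mul(Add(D, Mul(Pow(2, Rational(1, 2)), Pow(D, Rational(1, 2)))), Mul(Rational(1, 2), Pow(D, -1))) = Mul(Rational(1, 2), Pow(D, -1), Add(D, Mul(Pow(2, Rational(1, 2)), Pow(D, Rational(1, 2))))))
Function('R')(a, p) = a
Pow(Add(Add(Mul(1352, Function('U')(-27)), -938), Function('R')(104, -1331)), -1) = Pow(Add(Add(Mul(1352, Add(Rational(1, 2), Mul(Rational(1, 2), Pow(2, Rational(1, 2)), Pow(-27, Rational(-1, 2))))), -938), 104), -1) = Pow(Add(Add(Mul(1352, Add(Rational(1, 2), Mul(Rational(1, 2), Pow(2, Rational(1, 2)), Mul(Rational(-1, 9), I, Pow(3, Rational(1, 2)))))), -938), 104), -1) = Pow(Add(Add(Mul(1352, Add(Rational(1, 2), Mul(Rational(-1, 18), I, Pow(6, Rational(1, 2))))), -938), 104), -1) = Pow(Add(Add(Add(676, Mul(Rational(-676, 9), I, Pow(6, Rational(1, 2)))), -938), 104), -1) = Pow(Add(Add(-262, Mul(Rational(-676, 9), I, Pow(6, Rational(1, 2)))), 104), -1) = Pow(Add(-158, Mul(Rational(-676, 9), I, Pow(6, Rational(1, 2)))), -1)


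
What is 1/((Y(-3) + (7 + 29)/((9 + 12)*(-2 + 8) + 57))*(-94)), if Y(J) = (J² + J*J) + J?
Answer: -61/87138 ≈ -0.00070004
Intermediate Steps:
Y(J) = J + 2*J² (Y(J) = (J² + J²) + J = 2*J² + J = J + 2*J²)
1/((Y(-3) + (7 + 29)/((9 + 12)*(-2 + 8) + 57))*(-94)) = 1/((-3*(1 + 2*(-3)) + (7 + 29)/((9 + 12)*(-2 + 8) + 57))*(-94)) = 1/((-3*(1 - 6) + 36/(21*6 + 57))*(-94)) = 1/((-3*(-5) + 36/(126 + 57))*(-94)) = 1/((15 + 36/183)*(-94)) = 1/((15 + 36*(1/183))*(-94)) = 1/((15 + 12/61)*(-94)) = 1/((927/61)*(-94)) = 1/(-87138/61) = -61/87138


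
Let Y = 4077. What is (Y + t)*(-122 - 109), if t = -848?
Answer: -745899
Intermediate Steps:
(Y + t)*(-122 - 109) = (4077 - 848)*(-122 - 109) = 3229*(-231) = -745899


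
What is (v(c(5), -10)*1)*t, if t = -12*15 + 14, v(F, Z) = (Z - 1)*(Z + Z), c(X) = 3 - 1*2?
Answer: -36520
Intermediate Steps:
c(X) = 1 (c(X) = 3 - 2 = 1)
v(F, Z) = 2*Z*(-1 + Z) (v(F, Z) = (-1 + Z)*(2*Z) = 2*Z*(-1 + Z))
t = -166 (t = -180 + 14 = -166)
(v(c(5), -10)*1)*t = ((2*(-10)*(-1 - 10))*1)*(-166) = ((2*(-10)*(-11))*1)*(-166) = (220*1)*(-166) = 220*(-166) = -36520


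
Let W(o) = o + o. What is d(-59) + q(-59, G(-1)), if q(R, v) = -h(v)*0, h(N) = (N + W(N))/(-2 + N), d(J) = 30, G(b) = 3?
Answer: 30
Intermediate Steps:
W(o) = 2*o
h(N) = 3*N/(-2 + N) (h(N) = (N + 2*N)/(-2 + N) = (3*N)/(-2 + N) = 3*N/(-2 + N))
q(R, v) = 0 (q(R, v) = -3*v/(-2 + v)*0 = 0)
d(-59) + q(-59, G(-1)) = 30 + 0 = 30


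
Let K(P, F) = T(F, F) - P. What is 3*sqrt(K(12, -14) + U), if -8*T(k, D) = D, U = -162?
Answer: 3*I*sqrt(689)/2 ≈ 39.373*I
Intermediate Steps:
T(k, D) = -D/8
K(P, F) = -P - F/8 (K(P, F) = -F/8 - P = -P - F/8)
3*sqrt(K(12, -14) + U) = 3*sqrt((-1*12 - 1/8*(-14)) - 162) = 3*sqrt((-12 + 7/4) - 162) = 3*sqrt(-41/4 - 162) = 3*sqrt(-689/4) = 3*(I*sqrt(689)/2) = 3*I*sqrt(689)/2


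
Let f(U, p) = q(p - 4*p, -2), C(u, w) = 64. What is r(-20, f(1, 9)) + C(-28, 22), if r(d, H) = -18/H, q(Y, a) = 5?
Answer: 302/5 ≈ 60.400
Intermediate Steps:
f(U, p) = 5
r(-20, f(1, 9)) + C(-28, 22) = -18/5 + 64 = 302/5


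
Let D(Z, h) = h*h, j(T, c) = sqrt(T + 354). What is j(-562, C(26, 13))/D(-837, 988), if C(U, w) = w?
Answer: I*sqrt(13)/244036 ≈ 1.4775e-5*I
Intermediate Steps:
j(T, c) = sqrt(354 + T)
D(Z, h) = h**2
j(-562, C(26, 13))/D(-837, 988) = sqrt(354 - 562)/(988**2) = sqrt(-208)/976144 = (4*I*sqrt(13))*(1/976144) = I*sqrt(13)/244036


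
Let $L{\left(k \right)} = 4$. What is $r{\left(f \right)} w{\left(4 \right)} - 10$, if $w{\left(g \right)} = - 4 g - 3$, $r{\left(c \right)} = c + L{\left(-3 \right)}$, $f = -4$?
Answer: $-10$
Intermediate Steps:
$r{\left(c \right)} = 4 + c$ ($r{\left(c \right)} = c + 4 = 4 + c$)
$w{\left(g \right)} = -3 - 4 g$
$r{\left(f \right)} w{\left(4 \right)} - 10 = \left(4 - 4\right) \left(-3 - 16\right) - 10 = 0 \left(-3 - 16\right) - 10 = 0 \left(-19\right) - 10 = 0 - 10 = -10$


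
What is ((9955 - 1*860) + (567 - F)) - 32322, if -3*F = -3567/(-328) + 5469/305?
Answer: -55266971/2440 ≈ -22650.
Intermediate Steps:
F = -23429/2440 (F = -(-3567/(-328) + 5469/305)/3 = -(-3567*(-1/328) + 5469*(1/305))/3 = -(87/8 + 5469/305)/3 = -⅓*70287/2440 = -23429/2440 ≈ -9.6021)
((9955 - 1*860) + (567 - F)) - 32322 = ((9955 - 1*860) + (567 - 1*(-23429/2440))) - 32322 = ((9955 - 860) + (567 + 23429/2440)) - 32322 = (9095 + 1406909/2440) - 32322 = 23598709/2440 - 32322 = -55266971/2440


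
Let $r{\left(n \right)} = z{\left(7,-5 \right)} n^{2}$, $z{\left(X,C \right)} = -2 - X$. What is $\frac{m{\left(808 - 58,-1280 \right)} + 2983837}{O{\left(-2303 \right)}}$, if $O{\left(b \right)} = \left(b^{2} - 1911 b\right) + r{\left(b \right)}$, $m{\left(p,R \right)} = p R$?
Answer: $- \frac{2023837}{38029439} \approx -0.053218$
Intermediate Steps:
$m{\left(p,R \right)} = R p$
$r{\left(n \right)} = - 9 n^{2}$ ($r{\left(n \right)} = \left(-2 - 7\right) n^{2} = - 9 n^{2}$)
$O{\left(b \right)} = - 1911 b - 8 b^{2}$ ($O{\left(b \right)} = \left(b^{2} - 1911 b\right) - 9 b^{2} = - 1911 b - 8 b^{2}$)
$\frac{m{\left(808 - 58,-1280 \right)} + 2983837}{O{\left(-2303 \right)}} = \frac{- 1280 \left(808 - 58\right) + 2983837}{\left(-2303\right) \left(-1911 - -18424\right)} = \frac{\left(-1280\right) 750 + 2983837}{\left(-2303\right) \left(-1911 + 18424\right)} = \frac{-960000 + 2983837}{\left(-2303\right) 16513} = \frac{2023837}{-38029439} = 2023837 \left(- \frac{1}{38029439}\right) = - \frac{2023837}{38029439}$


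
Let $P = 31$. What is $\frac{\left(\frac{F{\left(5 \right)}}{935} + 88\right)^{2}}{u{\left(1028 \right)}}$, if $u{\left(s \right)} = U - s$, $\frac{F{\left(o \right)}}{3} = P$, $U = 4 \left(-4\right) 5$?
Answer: $- \frac{6785311129}{968641300} \approx -7.005$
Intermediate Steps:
$U = -80$ ($U = \left(-16\right) 5 = -80$)
$F{\left(o \right)} = 93$ ($F{\left(o \right)} = 3 \cdot 31 = 93$)
$u{\left(s \right)} = -80 - s$
$\frac{\left(\frac{F{\left(5 \right)}}{935} + 88\right)^{2}}{u{\left(1028 \right)}} = \frac{\left(\frac{93}{935} + 88\right)^{2}}{-80 - 1028} = \frac{\left(93 \cdot \frac{1}{935} + 88\right)^{2}}{-80 - 1028} = \frac{\left(\frac{93}{935} + 88\right)^{2}}{-1108} = \left(\frac{82373}{935}\right)^{2} \left(- \frac{1}{1108}\right) = \frac{6785311129}{874225} \left(- \frac{1}{1108}\right) = - \frac{6785311129}{968641300}$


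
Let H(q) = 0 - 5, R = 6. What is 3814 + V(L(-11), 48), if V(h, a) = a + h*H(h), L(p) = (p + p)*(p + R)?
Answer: 3312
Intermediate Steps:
L(p) = 2*p*(6 + p) (L(p) = (p + p)*(p + 6) = (2*p)*(6 + p) = 2*p*(6 + p))
H(q) = -5
V(h, a) = a - 5*h (V(h, a) = a + h*(-5) = a - 5*h)
3814 + V(L(-11), 48) = 3814 + (48 - 10*(-11)*(6 - 11)) = 3814 + (48 - 10*(-11)*(-5)) = 3814 + (48 - 5*110) = 3814 + (48 - 550) = 3814 - 502 = 3312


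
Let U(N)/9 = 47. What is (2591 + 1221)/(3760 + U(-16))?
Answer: 3812/4183 ≈ 0.91131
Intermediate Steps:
U(N) = 423 (U(N) = 9*47 = 423)
(2591 + 1221)/(3760 + U(-16)) = (2591 + 1221)/(3760 + 423) = 3812/4183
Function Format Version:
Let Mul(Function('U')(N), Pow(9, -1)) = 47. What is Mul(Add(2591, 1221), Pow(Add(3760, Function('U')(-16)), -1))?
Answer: Rational(3812, 4183) ≈ 0.91131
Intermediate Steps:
Function('U')(N) = 423 (Function('U')(N) = Mul(9, 47) = 423)
Mul(Add(2591, 1221), Pow(Add(3760, Function('U')(-16)), -1)) = Mul(Add(2591, 1221), Pow(Add(3760, 423), -1)) = Mul(3812, Pow(4183, -1)) = Mul(3812, Rational(1, 4183)) = Rational(3812, 4183)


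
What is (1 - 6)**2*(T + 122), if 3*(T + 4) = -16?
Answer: 8450/3 ≈ 2816.7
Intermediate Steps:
T = -28/3 (T = -4 + (1/3)*(-16) = -4 - 16/3 = -28/3 ≈ -9.3333)
(1 - 6)**2*(T + 122) = (1 - 6)**2*(-28/3 + 122) = (-5)**2*(338/3) = 25*(338/3) = 8450/3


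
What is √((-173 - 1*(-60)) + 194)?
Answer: 9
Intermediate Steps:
√((-173 - 1*(-60)) + 194) = √((-173 + 60) + 194) = √(-113 + 194) = √81 = 9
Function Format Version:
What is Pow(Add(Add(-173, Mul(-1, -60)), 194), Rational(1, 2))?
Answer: 9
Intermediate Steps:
Pow(Add(Add(-173, Mul(-1, -60)), 194), Rational(1, 2)) = Pow(Add(Add(-173, 60), 194), Rational(1, 2)) = Pow(Add(-113, 194), Rational(1, 2)) = Pow(81, Rational(1, 2)) = 9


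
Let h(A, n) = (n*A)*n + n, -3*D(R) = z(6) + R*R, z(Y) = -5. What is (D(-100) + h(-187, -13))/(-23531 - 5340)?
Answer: 104843/86613 ≈ 1.2105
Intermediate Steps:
D(R) = 5/3 - R²/3 (D(R) = -(-5 + R*R)/3 = -(-5 + R²)/3 = 5/3 - R²/3)
h(A, n) = n + A*n² (h(A, n) = (A*n)*n + n = A*n² + n = n + A*n²)
(D(-100) + h(-187, -13))/(-23531 - 5340) = ((5/3 - ⅓*(-100)²) - 13*(1 - 187*(-13)))/(-23531 - 5340) = ((5/3 - ⅓*10000) - 13*(1 + 2431))/(-28871) = ((5/3 - 10000/3) - 13*2432)*(-1/28871) = (-9995/3 - 31616)*(-1/28871) = -104843/3*(-1/28871) = 104843/86613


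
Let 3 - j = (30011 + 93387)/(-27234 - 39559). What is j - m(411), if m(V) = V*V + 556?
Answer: -11319553484/66793 ≈ -1.6947e+5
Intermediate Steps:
m(V) = 556 + V² (m(V) = V² + 556 = 556 + V²)
j = 323777/66793 (j = 3 - (30011 + 93387)/(-27234 - 39559) = 3 - 123398/(-66793) = 3 - 123398*(-1)/66793 = 3 - 1*(-123398/66793) = 3 + 123398/66793 = 323777/66793 ≈ 4.8475)
j - m(411) = 323777/66793 - (556 + 411²) = 323777/66793 - (556 + 168921) = 323777/66793 - 1*169477 = 323777/66793 - 169477 = -11319553484/66793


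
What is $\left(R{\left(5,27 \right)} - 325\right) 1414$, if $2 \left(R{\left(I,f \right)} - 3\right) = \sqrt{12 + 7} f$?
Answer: $-455308 + 19089 \sqrt{19} \approx -3.721 \cdot 10^{5}$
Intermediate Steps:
$R{\left(I,f \right)} = 3 + \frac{f \sqrt{19}}{2}$ ($R{\left(I,f \right)} = 3 + \frac{\sqrt{12 + 7} f}{2} = 3 + \frac{\sqrt{19} f}{2} = 3 + \frac{f \sqrt{19}}{2}$)
$\left(R{\left(5,27 \right)} - 325\right) 1414 = \left(\left(3 + \frac{1}{2} \cdot 27 \sqrt{19}\right) - 325\right) 1414 = \left(\left(3 + \frac{27 \sqrt{19}}{2}\right) - 325\right) 1414 = \left(-322 + \frac{27 \sqrt{19}}{2}\right) 1414 = -455308 + 19089 \sqrt{19}$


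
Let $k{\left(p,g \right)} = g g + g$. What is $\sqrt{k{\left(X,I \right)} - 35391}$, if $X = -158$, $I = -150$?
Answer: $9 i \sqrt{161} \approx 114.2 i$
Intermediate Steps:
$k{\left(p,g \right)} = g + g^{2}$ ($k{\left(p,g \right)} = g^{2} + g = g + g^{2}$)
$\sqrt{k{\left(X,I \right)} - 35391} = \sqrt{- 150 \left(1 - 150\right) - 35391} = \sqrt{\left(-150\right) \left(-149\right) - 35391} = \sqrt{22350 - 35391} = \sqrt{-13041} = 9 i \sqrt{161}$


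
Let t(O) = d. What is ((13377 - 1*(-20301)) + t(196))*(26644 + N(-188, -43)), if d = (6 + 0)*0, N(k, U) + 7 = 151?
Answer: 902166264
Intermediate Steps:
N(k, U) = 144 (N(k, U) = -7 + 151 = 144)
d = 0 (d = 6*0 = 0)
t(O) = 0
((13377 - 1*(-20301)) + t(196))*(26644 + N(-188, -43)) = ((13377 - 1*(-20301)) + 0)*(26644 + 144) = ((13377 + 20301) + 0)*26788 = (33678 + 0)*26788 = 33678*26788 = 902166264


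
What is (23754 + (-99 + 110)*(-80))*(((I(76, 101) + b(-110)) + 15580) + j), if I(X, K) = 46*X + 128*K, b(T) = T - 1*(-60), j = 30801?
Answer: 1435457870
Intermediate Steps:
b(T) = 60 + T (b(T) = T + 60 = 60 + T)
(23754 + (-99 + 110)*(-80))*(((I(76, 101) + b(-110)) + 15580) + j) = (23754 + (-99 + 110)*(-80))*((((46*76 + 128*101) + (60 - 110)) + 15580) + 30801) = (23754 + 11*(-80))*((((3496 + 12928) - 50) + 15580) + 30801) = (23754 - 880)*(((16424 - 50) + 15580) + 30801) = 22874*((16374 + 15580) + 30801) = 22874*(31954 + 30801) = 22874*62755 = 1435457870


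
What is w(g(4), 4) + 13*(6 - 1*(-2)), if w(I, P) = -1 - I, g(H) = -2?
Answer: 105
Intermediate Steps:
w(g(4), 4) + 13*(6 - 1*(-2)) = (-1 - 1*(-2)) + 13*(6 - 1*(-2)) = (-1 + 2) + 13*(6 + 2) = 1 + 13*8 = 1 + 104 = 105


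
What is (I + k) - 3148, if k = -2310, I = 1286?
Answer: -4172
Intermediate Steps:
(I + k) - 3148 = (1286 - 2310) - 3148 = -1024 - 3148 = -4172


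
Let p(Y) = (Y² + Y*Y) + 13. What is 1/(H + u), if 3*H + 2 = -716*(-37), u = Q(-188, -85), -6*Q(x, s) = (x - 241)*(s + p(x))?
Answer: 1/5057874 ≈ 1.9771e-7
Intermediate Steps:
p(Y) = 13 + 2*Y² (p(Y) = (Y² + Y²) + 13 = 2*Y² + 13 = 13 + 2*Y²)
Q(x, s) = -(-241 + x)*(13 + s + 2*x²)/6 (Q(x, s) = -(x - 241)*(s + (13 + 2*x²))/6 = -(-241 + x)*(13 + s + 2*x²)/6)
u = 5049044 (u = 3133/6 + (241/3)*(-188)² + (241/6)*(-85) - ⅙*(-85)*(-188) - ⅙*(-188)*(13 + 2*(-188)²) = 3133/6 + (241/3)*35344 - 20485/6 - 7990/3 - ⅙*(-188)*(13 + 2*35344) = 3133/6 + 8517904/3 - 20485/6 - 7990/3 - ⅙*(-188)*(13 + 70688) = 3133/6 + 8517904/3 - 20485/6 - 7990/3 - ⅙*(-188)*70701 = 3133/6 + 8517904/3 - 20485/6 - 7990/3 + 2215298 = 5049044)
H = 8830 (H = -⅔ + (-716*(-37))/3 = -⅔ + (⅓)*26492 = -⅔ + 26492/3 = 8830)
1/(H + u) = 1/(8830 + 5049044) = 1/5057874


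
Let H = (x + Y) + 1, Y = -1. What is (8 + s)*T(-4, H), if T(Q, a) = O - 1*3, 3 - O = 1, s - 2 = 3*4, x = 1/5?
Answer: -22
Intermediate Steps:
x = 1/5 (x = 1*(1/5) = 1/5 ≈ 0.20000)
s = 14 (s = 2 + 3*4 = 2 + 12 = 14)
H = 1/5 (H = (1/5 - 1) + 1 = -4/5 + 1 = 1/5 ≈ 0.20000)
O = 2 (O = 3 - 1*1 = 3 - 1 = 2)
T(Q, a) = -1 (T(Q, a) = 2 - 1*3 = 2 - 3 = -1)
(8 + s)*T(-4, H) = (8 + 14)*(-1) = 22*(-1) = -22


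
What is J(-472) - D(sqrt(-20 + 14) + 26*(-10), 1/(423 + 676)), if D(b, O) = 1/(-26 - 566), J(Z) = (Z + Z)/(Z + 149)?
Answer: 559171/191216 ≈ 2.9243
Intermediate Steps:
J(Z) = 2*Z/(149 + Z) (J(Z) = (2*Z)/(149 + Z) = 2*Z/(149 + Z))
D(b, O) = -1/592 (D(b, O) = 1/(-592) = -1/592)
J(-472) - D(sqrt(-20 + 14) + 26*(-10), 1/(423 + 676)) = 2*(-472)/(149 - 472) - 1*(-1/592) = 2*(-472)/(-323) + 1/592 = 2*(-472)*(-1/323) + 1/592 = 944/323 + 1/592 = 559171/191216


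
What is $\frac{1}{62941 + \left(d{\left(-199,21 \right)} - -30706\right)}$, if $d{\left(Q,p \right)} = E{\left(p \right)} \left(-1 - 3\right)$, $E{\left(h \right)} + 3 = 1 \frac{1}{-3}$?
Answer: $\frac{3}{280981} \approx 1.0677 \cdot 10^{-5}$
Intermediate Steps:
$E{\left(h \right)} = - \frac{10}{3}$ ($E{\left(h \right)} = -3 + 1 \frac{1}{-3} = -3 + 1 \left(- \frac{1}{3}\right) = -3 - \frac{1}{3} = - \frac{10}{3}$)
$d{\left(Q,p \right)} = \frac{40}{3}$ ($d{\left(Q,p \right)} = - \frac{10 \left(-1 - 3\right)}{3} = \left(- \frac{10}{3}\right) \left(-4\right) = \frac{40}{3}$)
$\frac{1}{62941 + \left(d{\left(-199,21 \right)} - -30706\right)} = \frac{1}{62941 + \left(\frac{40}{3} - -30706\right)} = \frac{1}{62941 + \left(\frac{40}{3} + 30706\right)} = \frac{1}{62941 + \frac{92158}{3}} = \frac{1}{\frac{280981}{3}} = \frac{3}{280981}$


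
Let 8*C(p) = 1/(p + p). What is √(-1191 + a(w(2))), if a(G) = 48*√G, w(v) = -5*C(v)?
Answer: √(-1191 + 6*I*√10) ≈ 0.2749 + 34.512*I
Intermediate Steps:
C(p) = 1/(16*p) (C(p) = 1/(8*(p + p)) = 1/(8*((2*p))) = (1/(2*p))/8 = 1/(16*p))
w(v) = -5/(16*v)
√(-1191 + a(w(2))) = √(-1191 + 48*√(-5/16/2)) = √(-1191 + 48*√(-5/16*½)) = √(-1191 + 48*√(-5/32)) = √(-1191 + 48*(I*√10/8)) = √(-1191 + 6*I*√10)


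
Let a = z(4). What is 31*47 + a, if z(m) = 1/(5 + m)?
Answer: 13114/9 ≈ 1457.1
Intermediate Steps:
a = 1/9 (a = 1/(5 + 4) = 1/9 ≈ 0.11111)
31*47 + a = 31*47 + 1/9 = 1457 + 1/9 = 13114/9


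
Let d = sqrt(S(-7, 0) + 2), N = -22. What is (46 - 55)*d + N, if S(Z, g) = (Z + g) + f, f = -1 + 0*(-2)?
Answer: -22 - 9*I*sqrt(6) ≈ -22.0 - 22.045*I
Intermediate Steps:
f = -1 (f = -1 + 0 = -1)
S(Z, g) = -1 + Z + g (S(Z, g) = (Z + g) - 1 = -1 + Z + g)
d = I*sqrt(6) (d = sqrt((-1 - 7 + 0) + 2) = sqrt(-8 + 2) = sqrt(-6) = I*sqrt(6) ≈ 2.4495*I)
(46 - 55)*d + N = (46 - 55)*(I*sqrt(6)) - 22 = -9*I*sqrt(6) - 22 = -22 - 9*I*sqrt(6)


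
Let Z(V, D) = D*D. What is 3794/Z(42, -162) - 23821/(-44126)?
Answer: 99071546/144755343 ≈ 0.68441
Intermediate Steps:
Z(V, D) = D²
3794/Z(42, -162) - 23821/(-44126) = 3794/((-162)²) - 23821/(-44126) = 3794/26244 - 23821*(-1/44126) = 3794*(1/26244) + 23821/44126 = 1897/13122 + 23821/44126 = 99071546/144755343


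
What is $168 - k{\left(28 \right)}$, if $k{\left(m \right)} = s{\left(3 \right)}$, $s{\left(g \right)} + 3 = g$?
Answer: $168$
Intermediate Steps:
$s{\left(g \right)} = -3 + g$
$k{\left(m \right)} = 0$ ($k{\left(m \right)} = -3 + 3 = 0$)
$168 - k{\left(28 \right)} = 168 - 0 = 168 + 0 = 168$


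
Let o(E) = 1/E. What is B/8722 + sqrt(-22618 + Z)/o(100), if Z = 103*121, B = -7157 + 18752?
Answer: 11595/8722 + 100*I*sqrt(10155) ≈ 1.3294 + 10077.0*I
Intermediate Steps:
B = 11595
Z = 12463
B/8722 + sqrt(-22618 + Z)/o(100) = 11595/8722 + sqrt(-22618 + 12463)/(1/100) = 11595*(1/8722) + sqrt(-10155)/(1/100) = 11595/8722 + (I*sqrt(10155))*100 = 11595/8722 + 100*I*sqrt(10155)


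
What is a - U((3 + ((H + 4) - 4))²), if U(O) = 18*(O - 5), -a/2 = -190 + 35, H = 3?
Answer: -248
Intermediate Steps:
a = 310 (a = -2*(-190 + 35) = -2*(-155) = 310)
U(O) = -90 + 18*O (U(O) = 18*(-5 + O) = -90 + 18*O)
a - U((3 + ((H + 4) - 4))²) = 310 - (-90 + 18*(3 + ((3 + 4) - 4))²) = 310 - (-90 + 18*(3 + (7 - 4))²) = 310 - (-90 + 18*(3 + 3)²) = 310 - (-90 + 18*6²) = 310 - (-90 + 18*36) = 310 - (-90 + 648) = 310 - 1*558 = 310 - 558 = -248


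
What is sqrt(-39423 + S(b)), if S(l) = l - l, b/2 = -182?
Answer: I*sqrt(39423) ≈ 198.55*I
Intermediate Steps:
b = -364 (b = 2*(-182) = -364)
S(l) = 0
sqrt(-39423 + S(b)) = sqrt(-39423 + 0) = sqrt(-39423) = I*sqrt(39423)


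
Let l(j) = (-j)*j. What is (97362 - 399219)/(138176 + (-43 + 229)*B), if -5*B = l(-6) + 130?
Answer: -1509285/673396 ≈ -2.2413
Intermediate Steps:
l(j) = -j**2
B = -94/5 (B = -(-1*(-6)**2 + 130)/5 = -(-1*36 + 130)/5 = -(-36 + 130)/5 = -1/5*94 = -94/5 ≈ -18.800)
(97362 - 399219)/(138176 + (-43 + 229)*B) = (97362 - 399219)/(138176 + (-43 + 229)*(-94/5)) = -301857/(138176 + 186*(-94/5)) = -301857/(138176 - 17484/5) = -301857/673396/5 = -301857*5/673396 = -1509285/673396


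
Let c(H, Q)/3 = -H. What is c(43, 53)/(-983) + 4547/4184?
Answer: 5009437/4112872 ≈ 1.2180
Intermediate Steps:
c(H, Q) = -3*H (c(H, Q) = 3*(-H) = -3*H)
c(43, 53)/(-983) + 4547/4184 = -3*43/(-983) + 4547/4184 = -129*(-1/983) + 4547*(1/4184) = 129/983 + 4547/4184 = 5009437/4112872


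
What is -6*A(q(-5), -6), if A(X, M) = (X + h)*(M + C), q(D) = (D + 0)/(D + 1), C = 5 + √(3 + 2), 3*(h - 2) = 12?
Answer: 87/2 - 87*√5/2 ≈ -53.769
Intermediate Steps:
h = 6 (h = 2 + (⅓)*12 = 2 + 4 = 6)
C = 5 + √5 ≈ 7.2361
q(D) = D/(1 + D)
A(X, M) = (6 + X)*(5 + M + √5) (A(X, M) = (X + 6)*(M + (5 + √5)) = (6 + X)*(5 + M + √5))
-6*A(q(-5), -6) = -6*(30 + 6*(-6) + 6*√5 - (-30)/(1 - 5) + (-5/(1 - 5))*(5 + √5)) = -6*(30 - 36 + 6*√5 - (-30)/(-4) + (-5/(-4))*(5 + √5)) = -6*(30 - 36 + 6*√5 - (-30)*(-1)/4 + (-5*(-¼))*(5 + √5)) = -6*(30 - 36 + 6*√5 - 6*5/4 + 5*(5 + √5)/4) = -6*(30 - 36 + 6*√5 - 15/2 + (25/4 + 5*√5/4)) = -6*(-29/4 + 29*√5/4) = 87/2 - 87*√5/2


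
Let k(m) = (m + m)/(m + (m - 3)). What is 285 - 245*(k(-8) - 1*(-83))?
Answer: -384870/19 ≈ -20256.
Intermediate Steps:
k(m) = 2*m/(-3 + 2*m) (k(m) = (2*m)/(m + (-3 + m)) = (2*m)/(-3 + 2*m) = 2*m/(-3 + 2*m))
285 - 245*(k(-8) - 1*(-83)) = 285 - 245*(2*(-8)/(-3 + 2*(-8)) - 1*(-83)) = 285 - 245*(2*(-8)/(-3 - 16) + 83) = 285 - 245*(2*(-8)/(-19) + 83) = 285 - 245*(2*(-8)*(-1/19) + 83) = 285 - 245*(16/19 + 83) = 285 - 245*1593/19 = 285 - 390285/19 = -384870/19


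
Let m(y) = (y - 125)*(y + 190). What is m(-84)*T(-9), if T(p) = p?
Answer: 199386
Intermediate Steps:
m(y) = (-125 + y)*(190 + y)
m(-84)*T(-9) = (-23750 + (-84)**2 + 65*(-84))*(-9) = (-23750 + 7056 - 5460)*(-9) = -22154*(-9) = 199386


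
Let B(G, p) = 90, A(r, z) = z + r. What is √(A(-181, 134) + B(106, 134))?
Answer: √43 ≈ 6.5574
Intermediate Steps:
A(r, z) = r + z
√(A(-181, 134) + B(106, 134)) = √((-181 + 134) + 90) = √(-47 + 90) = √43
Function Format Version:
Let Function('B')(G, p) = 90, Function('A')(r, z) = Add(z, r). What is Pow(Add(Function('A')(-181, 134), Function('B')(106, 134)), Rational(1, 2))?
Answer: Pow(43, Rational(1, 2)) ≈ 6.5574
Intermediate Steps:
Function('A')(r, z) = Add(r, z)
Pow(Add(Function('A')(-181, 134), Function('B')(106, 134)), Rational(1, 2)) = Pow(Add(Add(-181, 134), 90), Rational(1, 2)) = Pow(Add(-47, 90), Rational(1, 2)) = Pow(43, Rational(1, 2))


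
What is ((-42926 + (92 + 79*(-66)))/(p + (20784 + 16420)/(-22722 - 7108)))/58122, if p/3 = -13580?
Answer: 59719660/2943180392637 ≈ 2.0291e-5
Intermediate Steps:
p = -40740 (p = 3*(-13580) = -40740)
((-42926 + (92 + 79*(-66)))/(p + (20784 + 16420)/(-22722 - 7108)))/58122 = ((-42926 + (92 + 79*(-66)))/(-40740 + (20784 + 16420)/(-22722 - 7108)))/58122 = ((-42926 + (92 - 5214))/(-40740 + 37204/(-29830)))*(1/58122) = ((-42926 - 5122)/(-40740 + 37204*(-1/29830)))*(1/58122) = -48048/(-40740 - 18602/14915)*(1/58122) = -48048/(-607655702/14915)*(1/58122) = -48048*(-14915/607655702)*(1/58122) = (358317960/303827851)*(1/58122) = 59719660/2943180392637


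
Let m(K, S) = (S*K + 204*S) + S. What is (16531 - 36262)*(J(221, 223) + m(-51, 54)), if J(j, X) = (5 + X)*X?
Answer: -1167285960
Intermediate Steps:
m(K, S) = 205*S + K*S (m(K, S) = (K*S + 204*S) + S = (204*S + K*S) + S = 205*S + K*S)
J(j, X) = X*(5 + X)
(16531 - 36262)*(J(221, 223) + m(-51, 54)) = (16531 - 36262)*(223*(5 + 223) + 54*(205 - 51)) = -19731*(223*228 + 54*154) = -19731*(50844 + 8316) = -19731*59160 = -1167285960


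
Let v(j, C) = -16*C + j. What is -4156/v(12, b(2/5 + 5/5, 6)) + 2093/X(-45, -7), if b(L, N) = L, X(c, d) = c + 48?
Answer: 42794/39 ≈ 1097.3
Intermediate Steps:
X(c, d) = 48 + c
v(j, C) = j - 16*C
-4156/v(12, b(2/5 + 5/5, 6)) + 2093/X(-45, -7) = -4156/(12 - 16*(2/5 + 5/5)) + 2093/(48 - 45) = -4156/(12 - 16*(2*(⅕) + 5*(⅕))) + 2093/3 = -4156/(12 - 16*(⅖ + 1)) + 2093*(⅓) = -4156/(12 - 16*7/5) + 2093/3 = -4156/(12 - 112/5) + 2093/3 = -4156/(-52/5) + 2093/3 = -4156*(-5/52) + 2093/3 = 5195/13 + 2093/3 = 42794/39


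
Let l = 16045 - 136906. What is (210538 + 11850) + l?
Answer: 101527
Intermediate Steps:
l = -120861
(210538 + 11850) + l = (210538 + 11850) - 120861 = 222388 - 120861 = 101527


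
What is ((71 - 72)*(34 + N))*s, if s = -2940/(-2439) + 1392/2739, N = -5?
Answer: -36887188/742269 ≈ -49.695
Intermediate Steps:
s = 1271972/742269 (s = -2940*(-1/2439) + 1392*(1/2739) = 980/813 + 464/913 = 1271972/742269 ≈ 1.7136)
((71 - 72)*(34 + N))*s = ((71 - 72)*(34 - 5))*(1271972/742269) = -1*29*(1271972/742269) = -29*1271972/742269 = -36887188/742269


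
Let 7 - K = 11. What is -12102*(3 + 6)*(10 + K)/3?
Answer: -217836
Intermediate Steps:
K = -4 (K = 7 - 1*11 = 7 - 11 = -4)
-12102*(3 + 6)*(10 + K)/3 = -12102*(3 + 6)*(10 - 4)/3 = -12102*9*6/3 = -653508/3 = -12102*18 = -217836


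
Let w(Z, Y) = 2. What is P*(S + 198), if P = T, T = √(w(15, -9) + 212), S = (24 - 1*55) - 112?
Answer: 55*√214 ≈ 804.58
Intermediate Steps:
S = -143 (S = (24 - 55) - 112 = -31 - 112 = -143)
T = √214 (T = √(2 + 212) = √214 ≈ 14.629)
P = √214 ≈ 14.629
P*(S + 198) = √214*(-143 + 198) = √214*55 = 55*√214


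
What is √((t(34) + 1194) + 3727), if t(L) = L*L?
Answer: √6077 ≈ 77.955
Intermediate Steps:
t(L) = L²
√((t(34) + 1194) + 3727) = √((34² + 1194) + 3727) = √((1156 + 1194) + 3727) = √(2350 + 3727) = √6077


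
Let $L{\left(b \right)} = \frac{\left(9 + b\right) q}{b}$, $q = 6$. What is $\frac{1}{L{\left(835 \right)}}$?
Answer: $\frac{835}{5064} \approx 0.16489$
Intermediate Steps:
$L{\left(b \right)} = \frac{54 + 6 b}{b}$ ($L{\left(b \right)} = \frac{\left(9 + b\right) 6}{b} = \frac{54 + 6 b}{b}$)
$\frac{1}{L{\left(835 \right)}} = \frac{1}{6 + \frac{54}{835}} = \frac{1}{\frac{5064}{835}} = \frac{835}{5064}$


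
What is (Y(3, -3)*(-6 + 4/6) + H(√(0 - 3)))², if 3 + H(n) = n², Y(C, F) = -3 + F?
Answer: 676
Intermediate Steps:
H(n) = -3 + n²
(Y(3, -3)*(-6 + 4/6) + H(√(0 - 3)))² = ((-3 - 3)*(-6 + 4/6) + (-3 + (√(0 - 3))²))² = (-6*(-6 + 4*(⅙)) + (-3 + (√(-3))²))² = (-6*(-6 + ⅔) + (-3 + (I*√3)²))² = (-6*(-16/3) + (-3 - 3))² = (32 - 6)² = 26² = 676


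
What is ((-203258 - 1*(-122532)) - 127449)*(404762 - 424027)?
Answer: 4010491375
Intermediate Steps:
((-203258 - 1*(-122532)) - 127449)*(404762 - 424027) = ((-203258 + 122532) - 127449)*(-19265) = (-80726 - 127449)*(-19265) = -208175*(-19265) = 4010491375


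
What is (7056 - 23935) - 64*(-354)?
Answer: 5777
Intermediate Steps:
(7056 - 23935) - 64*(-354) = -16879 - 1*(-22656) = -16879 + 22656 = 5777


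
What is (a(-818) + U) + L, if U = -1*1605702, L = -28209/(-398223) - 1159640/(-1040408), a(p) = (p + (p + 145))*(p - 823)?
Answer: 14518788018466147/17263099791 ≈ 8.4103e+5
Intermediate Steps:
a(p) = (-823 + p)*(145 + 2*p) (a(p) = (p + (145 + p))*(-823 + p) = (145 + 2*p)*(-823 + p) = (-823 + p)*(145 + 2*p))
L = 20464341208/17263099791 (L = -28209*(-1/398223) - 1159640*(-1/1040408) = 9403/132741 + 144955/130051 = 20464341208/17263099791 ≈ 1.1854)
U = -1605702
(a(-818) + U) + L = ((-119335 - 1501*(-818) + 2*(-818)²) - 1605702) + 20464341208/17263099791 = ((-119335 + 1227818 + 2*669124) - 1605702) + 20464341208/17263099791 = ((-119335 + 1227818 + 1338248) - 1605702) + 20464341208/17263099791 = (2446731 - 1605702) + 20464341208/17263099791 = 841029 + 20464341208/17263099791 = 14518788018466147/17263099791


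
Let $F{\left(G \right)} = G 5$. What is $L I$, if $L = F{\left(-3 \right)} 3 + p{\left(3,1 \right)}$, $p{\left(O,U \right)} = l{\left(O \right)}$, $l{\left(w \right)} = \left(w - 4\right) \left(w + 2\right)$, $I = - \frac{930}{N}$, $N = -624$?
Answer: $- \frac{3875}{52} \approx -74.519$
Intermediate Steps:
$I = \frac{155}{104}$ ($I = - \frac{930}{-624} = \left(-930\right) \left(- \frac{1}{624}\right) = \frac{155}{104} \approx 1.4904$)
$l{\left(w \right)} = \left(-4 + w\right) \left(2 + w\right)$
$p{\left(O,U \right)} = -8 + O^{2} - 2 O$
$F{\left(G \right)} = 5 G$
$L = -50$ ($L = 5 \left(-3\right) 3 - \left(14 - 9\right) = \left(-15\right) 3 - 5 = -45 - 5 = -50$)
$L I = \left(-50\right) \frac{155}{104} = - \frac{3875}{52}$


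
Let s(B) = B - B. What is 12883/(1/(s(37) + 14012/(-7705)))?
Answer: -180516596/7705 ≈ -23429.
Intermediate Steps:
s(B) = 0
12883/(1/(s(37) + 14012/(-7705))) = 12883/(1/(0 + 14012/(-7705))) = 12883/(1/(0 + 14012*(-1/7705))) = 12883/(1/(0 - 14012/7705)) = 12883/(1/(-14012/7705)) = 12883/(-7705/14012) = 12883*(-14012/7705) = -180516596/7705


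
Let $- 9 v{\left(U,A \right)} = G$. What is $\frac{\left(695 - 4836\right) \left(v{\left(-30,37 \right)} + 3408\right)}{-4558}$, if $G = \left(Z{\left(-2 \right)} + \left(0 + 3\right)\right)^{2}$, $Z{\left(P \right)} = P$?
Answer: $\frac{127008611}{41022} \approx 3096.1$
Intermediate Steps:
$G = 1$ ($G = \left(-2 + \left(0 + 3\right)\right)^{2} = \left(-2 + 3\right)^{2} = 1^{2} = 1$)
$v{\left(U,A \right)} = - \frac{1}{9}$ ($v{\left(U,A \right)} = \left(- \frac{1}{9}\right) 1 = - \frac{1}{9}$)
$\frac{\left(695 - 4836\right) \left(v{\left(-30,37 \right)} + 3408\right)}{-4558} = \frac{\left(695 - 4836\right) \left(- \frac{1}{9} + 3408\right)}{-4558} = \left(-4141\right) \frac{30671}{9} \left(- \frac{1}{4558}\right) = \left(- \frac{127008611}{9}\right) \left(- \frac{1}{4558}\right) = \frac{127008611}{41022}$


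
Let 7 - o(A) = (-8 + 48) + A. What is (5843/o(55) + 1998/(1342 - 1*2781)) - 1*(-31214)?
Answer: 3944107347/126632 ≈ 31146.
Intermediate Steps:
o(A) = -33 - A (o(A) = 7 - ((-8 + 48) + A) = 7 - (40 + A) = 7 + (-40 - A) = -33 - A)
(5843/o(55) + 1998/(1342 - 1*2781)) - 1*(-31214) = (5843/(-33 - 1*55) + 1998/(1342 - 1*2781)) - 1*(-31214) = (5843/(-33 - 55) + 1998/(1342 - 2781)) + 31214 = (5843/(-88) + 1998/(-1439)) + 31214 = (5843*(-1/88) + 1998*(-1/1439)) + 31214 = (-5843/88 - 1998/1439) + 31214 = -8583901/126632 + 31214 = 3944107347/126632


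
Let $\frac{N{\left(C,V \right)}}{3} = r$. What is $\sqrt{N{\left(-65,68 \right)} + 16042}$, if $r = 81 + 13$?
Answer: $2 \sqrt{4081} \approx 127.77$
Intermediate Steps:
$r = 94$
$N{\left(C,V \right)} = 282$ ($N{\left(C,V \right)} = 3 \cdot 94 = 282$)
$\sqrt{N{\left(-65,68 \right)} + 16042} = \sqrt{282 + 16042} = \sqrt{16324} = 2 \sqrt{4081}$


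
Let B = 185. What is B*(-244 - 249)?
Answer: -91205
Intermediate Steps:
B*(-244 - 249) = 185*(-244 - 249) = 185*(-493) = -91205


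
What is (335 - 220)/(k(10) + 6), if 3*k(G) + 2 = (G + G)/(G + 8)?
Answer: 3105/154 ≈ 20.162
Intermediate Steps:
k(G) = -2/3 + 2*G/(3*(8 + G)) (k(G) = -2/3 + ((G + G)/(G + 8))/3 = -2/3 + ((2*G)/(8 + G))/3 = -2/3 + (2*G/(8 + G))/3 = -2/3 + 2*G/(3*(8 + G)))
(335 - 220)/(k(10) + 6) = (335 - 220)/(-16/(24 + 3*10) + 6) = 115/(-16/(24 + 30) + 6) = 115/(-16/54 + 6) = 115/(-16*1/54 + 6) = 115/(-8/27 + 6) = 115/(154/27) = 115*(27/154) = 3105/154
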